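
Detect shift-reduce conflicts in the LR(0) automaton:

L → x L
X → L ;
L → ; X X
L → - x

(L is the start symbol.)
No shift-reduce conflicts

A shift-reduce conflict occurs when an LR(0) state has both:
  - a complete (reduce) item [A → α .] (dot at the end), and
  - a shift item [B → β . c γ] (dot before a terminal).

Augment with L' → L and build the canonical LR(0) collection (I0 = CLOSURE({[L' → . L]}), then GOTO on every symbol after a dot until no new states appear). It has 11 states:
  I0: { [L → . - x], [L → . ; X X], [L → . x L], [L' → . L] }  — shift
  I1: { [L → - . x] }  — shift
  I2: { [L → . - x], [L → . ; X X], [L → . x L], [L → ; . X X], [X → . L ;] }  — shift
  I3: { [L' → L .] }  — accept
  I4: { [L → . - x], [L → . ; X X], [L → . x L], [L → x . L] }  — shift
  I5: { [L → x L .] }  — reduce
  I6: { [X → L . ;] }  — shift
  I7: { [L → . - x], [L → . ; X X], [L → . x L], [L → ; X . X], [X → . L ;] }  — shift
  I8: { [L → ; X X .] }  — reduce
  I9: { [X → L ; .] }  — reduce
  I10: { [L → - x .] }  — reduce

No state contains both a complete item and a shift item.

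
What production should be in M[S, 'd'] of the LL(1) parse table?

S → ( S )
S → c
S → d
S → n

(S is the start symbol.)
To find M[S, 'd'], we find productions for S where 'd' is in the predict set (PREDICT(N → α) = (FIRST(α) \ {ε}) ∪ (FOLLOW(N) if α ⇒* ε)).

S → ( S ): PREDICT = { '(' }
S → c: PREDICT = { 'c' }
S → d: PREDICT = { 'd' }
  'd' is in predict set, so this production goes in M[S, 'd']
S → n: PREDICT = { 'n' }

M[S, 'd'] = S → d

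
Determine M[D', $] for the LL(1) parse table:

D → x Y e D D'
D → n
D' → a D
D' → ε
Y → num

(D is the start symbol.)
To find M[D', $], we find productions for D' where $ is in the predict set (PREDICT(N → α) = (FIRST(α) \ {ε}) ∪ (FOLLOW(N) if α ⇒* ε)).

Relevant sets:
  FOLLOW(D') = { $, 'a' }

D' → a D: PREDICT = { 'a' }
D' → ε: PREDICT = { $, 'a' }
  $ is in predict set, so this production goes in M[D', $]

M[D', $] = D' → ε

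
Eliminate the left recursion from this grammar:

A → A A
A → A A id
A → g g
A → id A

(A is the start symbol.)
A → g g A'
A → id A A'
A' → A A'
A' → A id A'
A' → ε

A is directly left-recursive. The standard transformation for
  A → A α₁ | ... | A α_m | β₁ | ... | β_n
is
  A  → β₁ A' | ... | β_n A'
  A' → α₁ A' | ... | α_m A' | ε

A → g g becomes A → g g A'
A → id A becomes A → id A A'
A → A A becomes A' → A A'
A → A A id becomes A' → A id A'
Add A' → ε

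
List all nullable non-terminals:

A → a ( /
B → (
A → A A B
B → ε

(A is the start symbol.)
A non-terminal is nullable if it can derive ε (the empty string): either it has an ε-production, or it has a production whose right-hand side consists entirely of nullable non-terminals.

ε-productions: B → ε
So B is immediately nullable.
No further non-terminal can be added: every production for the remaining non-terminals contains a terminal or a non-nullable non-terminal.
Nullable = { 'B' }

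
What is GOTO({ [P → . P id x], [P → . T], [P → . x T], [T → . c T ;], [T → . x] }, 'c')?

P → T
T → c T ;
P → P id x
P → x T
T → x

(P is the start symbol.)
GOTO(I, 'c') = CLOSURE({ [A → αX.β] : [A → α.Xβ] ∈ I, X = 'c' })

Items with dot before 'c', with the dot advanced:
  [T → . c T ;] → [T → c . T ;]
Closure of the advanced items:
  [T → c . T ;] has the dot before T: add [T → . c T ;], [T → . x]

GOTO = { [T → . c T ;], [T → . x], [T → c . T ;] }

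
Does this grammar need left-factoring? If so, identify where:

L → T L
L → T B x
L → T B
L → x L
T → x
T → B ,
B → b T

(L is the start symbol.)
Left-factoring is needed when two productions for the same non-terminal
share a common prefix on the right-hand side.

Productions for L:
  L → T L
  L → T B x
  L → T B
  L → x L
Productions for T:
  T → x
  T → B ,

Found common prefix 'T' in productions for L

Answer: Yes, L has productions with common prefix 'T'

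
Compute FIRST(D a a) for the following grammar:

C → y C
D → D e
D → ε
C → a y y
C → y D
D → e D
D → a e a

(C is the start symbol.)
{ 'a', 'e' }

FIRST sets of the non-terminals involved (from the grammar, by fixed-point iteration):
  FIRST(D) = { 'a', 'e', ε }

To compute FIRST(D a a), process the symbols left to right:
Symbol D is a non-terminal. Add FIRST(D) \ {ε} = { 'a', 'e' }
D is nullable (ε ∈ FIRST(D)), continue to the next symbol.
Symbol a is a terminal. Add 'a' and stop.
FIRST(D a a) = { 'a', 'e' }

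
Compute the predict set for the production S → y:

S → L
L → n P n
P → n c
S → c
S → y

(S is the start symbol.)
PREDICT(S → y) = (FIRST(RHS) \ {ε}) ∪ (FOLLOW(S) if ε ∈ FIRST(RHS), i.e. RHS ⇒* ε)
FIRST(y) = { 'y' }
ε ∉ FIRST(y), so FOLLOW(S) is not added.
PREDICT(S → y) = { 'y' }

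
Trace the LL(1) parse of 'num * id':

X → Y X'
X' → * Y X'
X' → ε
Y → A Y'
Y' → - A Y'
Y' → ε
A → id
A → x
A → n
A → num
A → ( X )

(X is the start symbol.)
LL(1) parsing maintains a stack (initially the start symbol over $) and the input. At each step: if the stack top is a terminal, match it against the current input token; if it is a non-terminal N, replace it with the RHS of M[N, lookahead] (the unique production whose predict set contains the lookahead).

Stack is shown with the top on the left.

Stack        Input       Action
-------------------------------
X $          num * id $  output X → Y X'
Y X' $       num * id $  output Y → A Y'
A Y' X' $    num * id $  output A → num
num Y' X' $  num * id $  match 'num'
Y' X' $      * id $      output Y' → ε
X' $         * id $      output X' → * Y X'
* Y X' $     * id $      match '*'
Y X' $       id $        output Y → A Y'
A Y' X' $    id $        output A → id
id Y' X' $   id $        match 'id'
Y' X' $      $           output Y' → ε
X' $         $           output X' → ε
$            $           accept

The string is accepted.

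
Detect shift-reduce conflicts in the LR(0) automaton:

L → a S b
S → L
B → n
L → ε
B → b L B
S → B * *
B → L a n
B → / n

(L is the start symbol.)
Augment with L' → L and build the canonical LR(0) collection (I0 = CLOSURE({[L' → . L]}), then GOTO on every symbol after a dot until no new states appear). It has 18 states:
  I0: { [L → . a S b], [L → .], [L' → . L] }  — shift, reduce
  I1: { [L' → L .] }  — accept
  I2: { [B → . / n], [B → . L a n], [B → . b L B], [B → . n], [L → . a S b], [L → .], [L → a . S b], [S → . B * *], [S → . L] }  — shift, reduce
  I3: { [B → / . n] }  — shift
  I4: { [S → B . * *] }  — shift
  I5: { [B → L . a n], [S → L .] }  — shift, reduce
  I6: { [L → a S . b] }  — shift
  I7: { [B → b . L B], [L → . a S b], [L → .] }  — shift, reduce
  I8: { [B → n .] }  — reduce
  I9: { [B → . / n], [B → . L a n], [B → . b L B], [B → . n], [B → b L . B], [L → . a S b], [L → .] }  — shift, reduce
  I10: { [B → b L B .] }  — reduce
  I11: { [B → L . a n] }  — shift
  I12: { [B → L a . n] }  — shift
  I13: { [B → L a n .] }  — reduce
  I14: { [L → a S b .] }  — reduce
  I15: { [S → B * . *] }  — shift
  I16: { [S → B * * .] }  — reduce
  I17: { [B → / n .] }  — reduce

I0 contains reduce item [L → .] and shift item [L → . a S b] — shift-reduce conflict.
I2 contains reduce item [L → .] and shift items [B → . / n], [B → . b L B], [B → . n], [L → . a S b] — shift-reduce conflict.
I5 contains reduce item [S → L .] and shift item [B → L . a n] — shift-reduce conflict.
I7 contains reduce item [L → .] and shift item [L → . a S b] — shift-reduce conflict.
I9 contains reduce item [L → .] and shift items [B → . / n], [B → . b L B], [B → . n], [L → . a S b] — shift-reduce conflict.

Answer: Yes — I0: [L → .] vs [L → . a S b]; I2: [L → .] vs [B → . / n]; I5: [S → L .] vs [B → L . a n]; I7: [L → .] vs [L → . a S b]; I9: [L → .] vs [B → . / n]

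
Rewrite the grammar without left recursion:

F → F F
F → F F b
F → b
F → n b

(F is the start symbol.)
F is directly left-recursive. The standard transformation for
  A → A α₁ | ... | A α_m | β₁ | ... | β_n
is
  A  → β₁ A' | ... | β_n A'
  A' → α₁ A' | ... | α_m A' | ε

F → b becomes F → b F'
F → n b becomes F → n b F'
F → F F becomes F' → F F'
F → F F b becomes F' → F b F'
Add F' → ε

Resulting grammar:
F → b F'
F → n b F'
F' → F F'
F' → F b F'
F' → ε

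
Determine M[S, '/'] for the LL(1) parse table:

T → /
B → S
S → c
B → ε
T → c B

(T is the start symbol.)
Empty (error entry)

To find M[S, '/'], we find productions for S where '/' is in the predict set (PREDICT(N → α) = (FIRST(α) \ {ε}) ∪ (FOLLOW(N) if α ⇒* ε)).

S → c: PREDICT = { 'c' }

M[S, '/'] is empty (no production applies)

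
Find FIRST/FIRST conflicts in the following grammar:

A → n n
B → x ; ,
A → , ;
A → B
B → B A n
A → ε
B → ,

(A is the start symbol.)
A FIRST/FIRST conflict occurs when two productions N → α and N → β for the same non-terminal have FIRST(α) ∩ FIRST(β) ≠ ∅ (with ε ∈ FIRST of a nullable right-hand side, so two nullable alternatives also conflict).

FIRST sets of the non-terminals at (or reachable through a nullable prefix from) the front of some alternative:
  FIRST(B) = { ',', 'x' }

Productions for A:
  A → n n: FIRST = { 'n' }
  A → , ;: FIRST = { ',' }
  A → B: FIRST = { ',', 'x' }
  A → ε: FIRST = { ε }
Productions for B:
  B → x ; ,: FIRST = { 'x' }
  B → B A n: FIRST = { ',', 'x' }
  B → ,: FIRST = { ',' }

Conflict for A: A → , ; and A → B
  Overlap: { ',' }
Conflict for B: B → x ; , and B → B A n
  Overlap: { 'x' }
Conflict for B: B → B A n and B → ,
  Overlap: { ',' }

Answer: Yes. A → ',' ';' / A → B on { ',' }; B → x ';' ',' / B → B A n on { 'x' }; B → B A n / B → ',' on { ',' }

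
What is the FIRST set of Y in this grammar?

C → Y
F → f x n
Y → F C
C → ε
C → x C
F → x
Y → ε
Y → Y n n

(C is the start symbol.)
To compute FIRST(Y), examine every production with Y on the left-hand side, reading each right-hand side left to right until a non-nullable symbol is reached.

FIRST sets of the other non-terminals involved (by the same procedure, iterated to a fixed point):
  FIRST(F) = { 'f', 'x' }

From Y → F C:
  - F is a non-terminal: add FIRST(F) \ {ε} = { 'f', 'x' }
    F is not nullable, so stop
From Y → ε:
  - ε-production, so ε ∈ FIRST(Y)
From Y → Y n n:
  - Y is the symbol being defined: contributes nothing new
    Y is nullable, so continue to the next symbol
  - n is a terminal: add 'n' and stop

Collecting: FIRST(Y) = { 'f', 'n', 'x', ε }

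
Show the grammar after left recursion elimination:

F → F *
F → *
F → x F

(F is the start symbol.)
F is directly left-recursive. The standard transformation for
  A → A α₁ | ... | A α_m | β₁ | ... | β_n
is
  A  → β₁ A' | ... | β_n A'
  A' → α₁ A' | ... | α_m A' | ε

F → * becomes F → * F'
F → x F becomes F → x F F'
F → F * becomes F' → * F'
Add F' → ε

Resulting grammar:
F → * F'
F → x F F'
F' → * F'
F' → ε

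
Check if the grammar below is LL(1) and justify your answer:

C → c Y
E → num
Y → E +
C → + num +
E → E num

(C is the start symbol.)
No. Predict set conflict for E: { 'num' }

Relevant sets:
  FIRST(E) = { 'num' }

For C:
  PREDICT(C → c Y) = { 'c' }
  PREDICT(C → '+' num '+') = { '+' }
For E:
  PREDICT(E → num) = { 'num' }
  PREDICT(E → E num) = { 'num' }
Y has a single production, so nothing to check there.

Conflict found: Predict set conflict for E: { 'num' }
The grammar is NOT LL(1).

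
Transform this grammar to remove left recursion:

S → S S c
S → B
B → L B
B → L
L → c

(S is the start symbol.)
S → B S'
S' → S c S'
S' → ε
B → L B
B → L
L → c

S is directly left-recursive. The standard transformation for
  A → A α₁ | ... | A α_m | β₁ | ... | β_n
is
  A  → β₁ A' | ... | β_n A'
  A' → α₁ A' | ... | α_m A' | ε

S → B becomes S → B S'
S → S S c becomes S' → S c S'
Add S' → ε

Productions for other non-terminals are unchanged:
  B → L B
  B → L
  L → c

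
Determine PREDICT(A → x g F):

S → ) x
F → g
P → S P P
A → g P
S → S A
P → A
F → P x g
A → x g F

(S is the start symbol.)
{ 'x' }

PREDICT(A → x g F) = (FIRST(RHS) \ {ε}) ∪ (FOLLOW(A) if ε ∈ FIRST(RHS), i.e. RHS ⇒* ε)
FIRST(x g F) = { 'x' }
ε ∉ FIRST(x g F), so FOLLOW(A) is not added.
PREDICT(A → x g F) = { 'x' }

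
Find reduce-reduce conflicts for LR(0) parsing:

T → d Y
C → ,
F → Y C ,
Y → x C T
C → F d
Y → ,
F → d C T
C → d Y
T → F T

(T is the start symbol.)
A reduce-reduce conflict occurs when an LR(0) state has two complete items [A → α .] and [B → β .] — both call for a reduction, and with no lookahead the parser cannot choose between them.

Augment with T' → T and build the canonical LR(0) collection (I0 = CLOSURE({[T' → . T]}), then GOTO on every symbol after a dot until no new states appear). It has 20 states:
  I0: { [F → . Y C ,], [F → . d C T], [T → . F T], [T → . d Y], [T' → . T], [Y → . ,], [Y → . x C T] }  — shift
  I1: { [Y → , .] }  — reduce
  I2: { [F → . Y C ,], [F → . d C T], [T → . F T], [T → . d Y], [T → F . T], [Y → . ,], [Y → . x C T] }  — shift
  I3: { [T' → T .] }  — accept
  I4: { [C → . ,], [C → . F d], [C → . d Y], [F → . Y C ,], [F → . d C T], [F → Y . C ,], [Y → . ,], [Y → . x C T] }  — shift
  I5: { [C → . ,], [C → . F d], [C → . d Y], [F → . Y C ,], [F → . d C T], [F → d . C T], [T → d . Y], [Y → . ,], [Y → . x C T] }  — shift
  I6: { [C → . ,], [C → . F d], [C → . d Y], [F → . Y C ,], [F → . d C T], [Y → . ,], [Y → . x C T], [Y → x . C T] }  — shift
  I7: { [C → , .], [Y → , .] }  — 2 reduces
  I8: { [F → . Y C ,], [F → . d C T], [T → . F T], [T → . d Y], [Y → . ,], [Y → . x C T], [Y → x C . T] }  — shift
  I9: { [C → F . d] }  — shift
  I10: { [C → . ,], [C → . F d], [C → . d Y], [C → d . Y], [F → . Y C ,], [F → . d C T], [F → d . C T], [Y → . ,], [Y → . x C T] }  — shift
  I11: { [F → . Y C ,], [F → . d C T], [F → d C . T], [T → . F T], [T → . d Y], [Y → . ,], [Y → . x C T] }  — shift
  I12: { [C → . ,], [C → . F d], [C → . d Y], [C → d Y .], [F → . Y C ,], [F → . d C T], [F → Y . C ,], [Y → . ,], [Y → . x C T] }  — shift, reduce
  I13: { [F → Y C . ,] }  — shift
  I14: { [F → Y C , .] }  — reduce
  I15: { [F → d C T .] }  — reduce
  I16: { [C → F d .] }  — reduce
  I17: { [Y → x C T .] }  — reduce
  I18: { [C → . ,], [C → . F d], [C → . d Y], [F → . Y C ,], [F → . d C T], [F → Y . C ,], [T → d Y .], [Y → . ,], [Y → . x C T] }  — shift, reduce
  I19: { [T → F T .] }  — reduce

I7 contains complete items [C → , .], [Y → , .] — reduce-reduce conflict.

Answer: Yes — I7: [C → , .] vs [Y → , .]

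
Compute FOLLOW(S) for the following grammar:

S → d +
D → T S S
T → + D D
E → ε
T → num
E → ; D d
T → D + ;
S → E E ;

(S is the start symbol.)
{ $, '+', ';', 'd', 'num' }

To compute FOLLOW(S), find every occurrence of S on a right-hand side N → α S β: add FIRST(β) \ {ε}, and if β is empty or nullable also add FOLLOW(N). Iterate to a fixed point.

S is the start symbol, so $ ∈ FOLLOW(S).
In D → T S S: S is followed by S, add FIRST(S) \ {ε} = { ';', 'd' }
In D → T S S: S is at the end, add FOLLOW(D)

The FOLLOW sets referred to above (computed the same way, to a fixed point):
  FOLLOW(D) = { '+', ';', 'd', 'num' }

Taking the union: FOLLOW(S) = { $, '+', ';', 'd', 'num' }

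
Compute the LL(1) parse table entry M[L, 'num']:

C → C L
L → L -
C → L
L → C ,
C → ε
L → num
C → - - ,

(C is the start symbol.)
L → L -, L → C ,, L → num

To find M[L, 'num'], we find productions for L where 'num' is in the predict set (PREDICT(N → α) = (FIRST(α) \ {ε}) ∪ (FOLLOW(N) if α ⇒* ε)).

Relevant sets:
  FIRST(L) = { ',', '-', 'num' }
  FIRST(C) = { ',', '-', 'num', ε }

L → L -: PREDICT = { ',', '-', 'num' }
  'num' is in predict set, so this production goes in M[L, 'num']
L → C ,: PREDICT = { ',', '-', 'num' }
  'num' is in predict set, so this production goes in M[L, 'num']
L → num: PREDICT = { 'num' }
  'num' is in predict set, so this production goes in M[L, 'num']

M[L, 'num'] = L → L -, L → C ,, L → num  (a multiply-defined cell — the grammar is not LL(1))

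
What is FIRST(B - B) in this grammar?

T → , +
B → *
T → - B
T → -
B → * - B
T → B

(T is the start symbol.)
FIRST sets of the non-terminals involved (from the grammar, by fixed-point iteration):
  FIRST(B) = { '*' }

To compute FIRST(B - B), process the symbols left to right:
Symbol B is a non-terminal. Add FIRST(B) \ {ε} = { '*' }
B is not nullable (ε ∉ FIRST(B)), so stop here.
FIRST(B - B) = { '*' }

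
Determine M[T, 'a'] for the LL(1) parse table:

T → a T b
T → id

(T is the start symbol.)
To find M[T, 'a'], we find productions for T where 'a' is in the predict set (PREDICT(N → α) = (FIRST(α) \ {ε}) ∪ (FOLLOW(N) if α ⇒* ε)).

T → a T b: PREDICT = { 'a' }
  'a' is in predict set, so this production goes in M[T, 'a']
T → id: PREDICT = { 'id' }

M[T, 'a'] = T → a T b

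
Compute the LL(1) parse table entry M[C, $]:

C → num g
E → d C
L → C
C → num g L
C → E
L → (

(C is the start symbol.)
To find M[C, $], we find productions for C where $ is in the predict set (PREDICT(N → α) = (FIRST(α) \ {ε}) ∪ (FOLLOW(N) if α ⇒* ε)).

Relevant sets:
  FIRST(E) = { 'd' }

C → num g: PREDICT = { 'num' }
C → num g L: PREDICT = { 'num' }
C → E: PREDICT = { 'd' }

M[C, $] is empty (no production applies)

Answer: Empty (error entry)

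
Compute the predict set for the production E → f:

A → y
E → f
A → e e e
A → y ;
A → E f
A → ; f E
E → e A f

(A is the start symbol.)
PREDICT(E → f) = (FIRST(RHS) \ {ε}) ∪ (FOLLOW(E) if ε ∈ FIRST(RHS), i.e. RHS ⇒* ε)
FIRST(f) = { 'f' }
ε ∉ FIRST(f), so FOLLOW(E) is not added.
PREDICT(E → f) = { 'f' }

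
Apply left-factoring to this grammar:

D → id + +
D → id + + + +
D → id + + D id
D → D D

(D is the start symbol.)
Left-factoring transforms A → αβ₁ | αβ₂ into A → αA' and A' → β₁ | β₂
(α is the longest common prefix among the alternatives). Repeat until
no nonterminal has two alternatives with a common prefix.

Round 1: D has alternatives sharing prefix 'id + +'. Introduce D': D → id + + D'
  Add: D' → ε
  Add: D' → + +
  Add: D' → D id

No remaining common prefixes — done.

Resulting grammar:
D → id + + D'
D' → ε
D' → + +
D' → D id
D → D D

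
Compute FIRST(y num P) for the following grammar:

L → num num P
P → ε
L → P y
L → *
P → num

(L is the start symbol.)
{ 'y' }

To compute FIRST(y num P), process the symbols left to right:
Symbol y is a terminal. Add 'y' and stop.
FIRST(y num P) = { 'y' }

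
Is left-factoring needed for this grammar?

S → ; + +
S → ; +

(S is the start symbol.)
Yes, S has productions with common prefix '; +'

Left-factoring is needed when two productions for the same non-terminal
share a common prefix on the right-hand side.

Productions for S:
  S → ; + +
  S → ; +

Found common prefix '; +' in productions for S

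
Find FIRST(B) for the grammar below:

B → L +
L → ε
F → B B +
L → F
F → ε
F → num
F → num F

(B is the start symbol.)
To compute FIRST(B), examine every production with B on the left-hand side, reading each right-hand side left to right until a non-nullable symbol is reached.

FIRST sets of the other non-terminals involved (by the same procedure, iterated to a fixed point):
  FIRST(L) = { '+', 'num', ε }

From B → L +:
  - L is a non-terminal: add FIRST(L) \ {ε} = { '+', 'num' }
    L is nullable, so continue to the next symbol
  - '+' is a terminal: add '+' and stop

Collecting: FIRST(B) = { '+', 'num' }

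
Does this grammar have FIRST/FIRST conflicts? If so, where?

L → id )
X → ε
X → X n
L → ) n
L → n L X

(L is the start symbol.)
A FIRST/FIRST conflict occurs when two productions N → α and N → β for the same non-terminal have FIRST(α) ∩ FIRST(β) ≠ ∅ (with ε ∈ FIRST of a nullable right-hand side, so two nullable alternatives also conflict).

FIRST sets of the non-terminals at (or reachable through a nullable prefix from) the front of some alternative:
  FIRST(X) = { 'n', ε }

Productions for L:
  L → id ): FIRST = { 'id' }
  L → ) n: FIRST = { ')' }
  L → n L X: FIRST = { 'n' }
Productions for X:
  X → ε: FIRST = { ε }
  X → X n: FIRST = { 'n' }

All alternatives of each non-terminal have pairwise disjoint FIRST sets.

Answer: No FIRST/FIRST conflicts.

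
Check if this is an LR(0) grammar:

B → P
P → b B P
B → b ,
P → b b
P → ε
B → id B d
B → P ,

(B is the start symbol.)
A grammar is LR(0) if no state in the canonical LR(0) collection has:
  - both a shift item (dot before a terminal) and a complete item (shift-reduce conflict), or
  - two or more complete items (reduce-reduce conflict; the accept item [B' → B .] counts as a complete item here).

Augment with B' → B and build the canonical LR(0) collection (I0 = CLOSURE({[B' → . B]}), then GOTO on every symbol after a dot until no new states appear). It has 13 states:
  I0: { [B → . P ,], [B → . P], [B → . b ,], [B → . id B d], [B' → . B], [P → . b B P], [P → . b b], [P → .] }  — shift, reduce
  I1: { [B' → B .] }  — accept
  I2: { [B → P . ,], [B → P .] }  — shift, reduce
  I3: { [B → . P ,], [B → . P], [B → . b ,], [B → . id B d], [B → b . ,], [P → . b B P], [P → . b b], [P → .], [P → b . B P], [P → b . b] }  — shift, reduce
  I4: { [B → . P ,], [B → . P], [B → . b ,], [B → . id B d], [B → id . B d], [P → . b B P], [P → . b b], [P → .] }  — shift, reduce
  I5: { [B → id B . d] }  — shift
  I6: { [B → id B d .] }  — reduce
  I7: { [B → b , .] }  — reduce
  I8: { [P → . b B P], [P → . b b], [P → .], [P → b B . P] }  — shift, reduce
  I9: { [B → . P ,], [B → . P], [B → . b ,], [B → . id B d], [B → b . ,], [P → . b B P], [P → . b b], [P → .], [P → b . B P], [P → b . b], [P → b b .] }  — shift, 2 reduces
  I10: { [P → b B P .] }  — reduce
  I11: { [B → . P ,], [B → . P], [B → . b ,], [B → . id B d], [P → . b B P], [P → . b b], [P → .], [P → b . B P], [P → b . b] }  — shift, reduce
  I12: { [B → P , .] }  — reduce

Conflict in state I0:
  Shift-reduce conflict between [P → .] and [B → . b ,]
So the grammar is NOT LR(0).

Answer: No. Shift-reduce conflict between [P → .] and [B → . b ,]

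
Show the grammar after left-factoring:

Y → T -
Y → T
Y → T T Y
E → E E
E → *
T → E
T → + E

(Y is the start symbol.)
Left-factoring transforms A → αβ₁ | αβ₂ into A → αA' and A' → β₁ | β₂
(α is the longest common prefix among the alternatives). Repeat until
no nonterminal has two alternatives with a common prefix.

Round 1: Y has alternatives sharing prefix 'T'. Introduce Y': Y → T Y'
  Add: Y' → -
  Add: Y' → ε
  Add: Y' → T Y

No remaining common prefixes — done.

Resulting grammar:
Y → T Y'
Y' → -
Y' → ε
Y' → T Y
E → E E
E → *
T → E
T → + E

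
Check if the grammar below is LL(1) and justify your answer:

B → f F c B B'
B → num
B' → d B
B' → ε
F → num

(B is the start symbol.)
A grammar is LL(1) if for each non-terminal N with multiple productions, the predict sets of those productions are pairwise disjoint, where PREDICT(N → α) = (FIRST(α) \ {ε}) ∪ (FOLLOW(N) if α ⇒* ε).

Relevant sets:
  FOLLOW(B') = { $, 'd' }

For B:
  PREDICT(B → f F c B B') = { 'f' }
  PREDICT(B → num) = { 'num' }
For B':
  PREDICT(B' → d B) = { 'd' }
  PREDICT(B' → ε) = { $, 'd' }
F has a single production, so nothing to check there.

Conflict found: Predict set conflict for B': { 'd' }
The grammar is NOT LL(1).

Answer: No. Predict set conflict for B': { 'd' }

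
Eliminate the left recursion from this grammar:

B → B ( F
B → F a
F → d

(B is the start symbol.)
B → F a B'
B' → ( F B'
B' → ε
F → d

B is directly left-recursive. The standard transformation for
  A → A α₁ | ... | A α_m | β₁ | ... | β_n
is
  A  → β₁ A' | ... | β_n A'
  A' → α₁ A' | ... | α_m A' | ε

B → F a becomes B → F a B'
B → B ( F becomes B' → ( F B'
Add B' → ε

Productions for other non-terminals are unchanged:
  F → d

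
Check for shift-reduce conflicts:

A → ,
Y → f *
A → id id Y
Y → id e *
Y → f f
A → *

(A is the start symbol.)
Augment with A' → A and build the canonical LR(0) collection (I0 = CLOSURE({[A' → . A]}), then GOTO on every symbol after a dot until no new states appear). It has 13 states:
  I0: { [A → . *], [A → . ,], [A → . id id Y], [A' → . A] }  — shift
  I1: { [A → * .] }  — reduce
  I2: { [A → , .] }  — reduce
  I3: { [A' → A .] }  — accept
  I4: { [A → id . id Y] }  — shift
  I5: { [A → id id . Y], [Y → . f *], [Y → . f f], [Y → . id e *] }  — shift
  I6: { [A → id id Y .] }  — reduce
  I7: { [Y → f . *], [Y → f . f] }  — shift
  I8: { [Y → id . e *] }  — shift
  I9: { [Y → id e . *] }  — shift
  I10: { [Y → id e * .] }  — reduce
  I11: { [Y → f * .] }  — reduce
  I12: { [Y → f f .] }  — reduce

No state contains both a complete item and a shift item.

Answer: No shift-reduce conflicts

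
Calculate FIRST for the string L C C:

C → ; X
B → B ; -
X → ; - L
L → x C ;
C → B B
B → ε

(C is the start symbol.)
{ 'x' }

FIRST sets of the non-terminals involved (from the grammar, by fixed-point iteration):
  FIRST(L) = { 'x' }

To compute FIRST(L C C), process the symbols left to right:
Symbol L is a non-terminal. Add FIRST(L) \ {ε} = { 'x' }
L is not nullable (ε ∉ FIRST(L)), so stop here.
FIRST(L C C) = { 'x' }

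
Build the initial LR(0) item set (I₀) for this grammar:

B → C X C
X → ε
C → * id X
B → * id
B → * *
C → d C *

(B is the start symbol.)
First, augment the grammar with B' → B
I₀ = CLOSURE({ [B' → . B] }):
  [B' → . B] has the dot before B: add [B → . C X C], [B → . * id], [B → . * *]
  [B → . C X C] has the dot before C: add [C → . * id X], [C → . d C *]
No further items can be added.

I₀ = { [B → . * *], [B → . * id], [B → . C X C], [B' → . B], [C → . * id X], [C → . d C *] }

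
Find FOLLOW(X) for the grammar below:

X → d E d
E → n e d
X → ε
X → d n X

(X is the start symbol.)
To compute FOLLOW(X), find every occurrence of X on a right-hand side N → α X β: add FIRST(β) \ {ε}, and if β is empty or nullable also add FOLLOW(N). Iterate to a fixed point.

X is the start symbol, so $ ∈ FOLLOW(X).
In X → d n X: X is at the end; this adds FOLLOW(X) to itself — nothing new

Taking the union: FOLLOW(X) = { $ }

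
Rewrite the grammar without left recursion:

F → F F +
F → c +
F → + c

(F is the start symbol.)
F → c + F'
F → + c F'
F' → F + F'
F' → ε

F is directly left-recursive. The standard transformation for
  A → A α₁ | ... | A α_m | β₁ | ... | β_n
is
  A  → β₁ A' | ... | β_n A'
  A' → α₁ A' | ... | α_m A' | ε

F → c + becomes F → c + F'
F → + c becomes F → + c F'
F → F F + becomes F' → F + F'
Add F' → ε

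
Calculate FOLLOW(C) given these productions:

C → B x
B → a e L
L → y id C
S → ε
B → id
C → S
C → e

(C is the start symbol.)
{ $, 'x' }

To compute FOLLOW(C), find every occurrence of C on a right-hand side N → α C β: add FIRST(β) \ {ε}, and if β is empty or nullable also add FOLLOW(N). Iterate to a fixed point.

C is the start symbol, so $ ∈ FOLLOW(C).
In L → y id C: C is at the end, add FOLLOW(L)

The FOLLOW sets referred to above (computed the same way, to a fixed point):
  FOLLOW(L) = { 'x' }

Taking the union: FOLLOW(C) = { $, 'x' }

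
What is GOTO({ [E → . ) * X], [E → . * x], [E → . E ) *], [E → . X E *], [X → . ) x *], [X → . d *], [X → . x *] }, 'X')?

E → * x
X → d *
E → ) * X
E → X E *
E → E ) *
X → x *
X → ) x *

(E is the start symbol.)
GOTO(I, 'X') = CLOSURE({ [A → αX.β] : [A → α.Xβ] ∈ I, X = 'X' })

Items with dot before 'X', with the dot advanced:
  [E → . X E *] → [E → X . E *]
Closure of the advanced items:
  [E → X . E *] has the dot before E: add [E → . * x], [E → . ) * X], [E → . X E *], [E → . E ) *]
  [E → . X E *] has the dot before X: add [X → . d *], [X → . x *], [X → . ) x *]

GOTO = { [E → . ) * X], [E → . * x], [E → . E ) *], [E → . X E *], [E → X . E *], [X → . ) x *], [X → . d *], [X → . x *] }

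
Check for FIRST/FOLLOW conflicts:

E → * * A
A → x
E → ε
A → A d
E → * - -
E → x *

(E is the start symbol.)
No FIRST/FOLLOW conflicts.

A FIRST/FOLLOW conflict occurs when a non-terminal N has a nullable alternative N → β (β ⇒* ε) and another alternative N → α with FIRST(α) ∩ FOLLOW(N) ≠ ∅: on such a lookahead the parser cannot decide between expanding α and letting N vanish via β.

Nullable non-terminals: E.

E: nullable alternative(s) E → ε; FOLLOW(E) = { $ }
  E → * * A: FIRST \ {ε} = { '*' } — disjoint from FOLLOW(E)
  E → ε: FIRST \ {ε} = { } — this is the only nullable alternative, skip
  E → * - -: FIRST \ {ε} = { '*' } — disjoint from FOLLOW(E)
  E → x *: FIRST \ {ε} = { 'x' } — disjoint from FOLLOW(E)

A has no nullable alternative, so no FIRST/FOLLOW check is needed there.

No FIRST/FOLLOW conflicts found.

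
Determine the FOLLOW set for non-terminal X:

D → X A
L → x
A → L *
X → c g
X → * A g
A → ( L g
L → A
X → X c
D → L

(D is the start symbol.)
To compute FOLLOW(X), find every occurrence of X on a right-hand side N → α X β: add FIRST(β) \ {ε}, and if β is empty or nullable also add FOLLOW(N). Iterate to a fixed point.

In D → X A: X is followed by A, add FIRST(A) \ {ε} = { '(', 'x' }
In X → X c: X is followed by c, add FIRST(c) \ {ε} = { 'c' }

Taking the union: FOLLOW(X) = { '(', 'c', 'x' }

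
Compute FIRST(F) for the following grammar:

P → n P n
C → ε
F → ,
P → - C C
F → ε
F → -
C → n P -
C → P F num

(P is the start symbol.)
{ ',', '-', ε }

To compute FIRST(F), examine every production with F on the left-hand side, reading each right-hand side left to right until a non-nullable symbol is reached.

From F → ,:
  - ',' is a terminal: add ',' and stop
From F → ε:
  - ε-production, so ε ∈ FIRST(F)
From F → -:
  - '-' is a terminal: add '-' and stop

Collecting: FIRST(F) = { ',', '-', ε }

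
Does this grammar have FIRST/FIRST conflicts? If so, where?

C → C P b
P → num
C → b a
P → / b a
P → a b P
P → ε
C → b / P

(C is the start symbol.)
A FIRST/FIRST conflict occurs when two productions N → α and N → β for the same non-terminal have FIRST(α) ∩ FIRST(β) ≠ ∅ (with ε ∈ FIRST of a nullable right-hand side, so two nullable alternatives also conflict).

FIRST sets of the non-terminals at (or reachable through a nullable prefix from) the front of some alternative:
  FIRST(C) = { 'b' }

Productions for C:
  C → C P b: FIRST = { 'b' }
  C → b a: FIRST = { 'b' }
  C → b / P: FIRST = { 'b' }
Productions for P:
  P → num: FIRST = { 'num' }
  P → / b a: FIRST = { '/' }
  P → a b P: FIRST = { 'a' }
  P → ε: FIRST = { ε }

Conflict for C: C → C P b and C → b a
  Overlap: { 'b' }
Conflict for C: C → C P b and C → b / P
  Overlap: { 'b' }
Conflict for C: C → b a and C → b / P
  Overlap: { 'b' }

Answer: Yes. C → C P b / C → b a on { 'b' }; C → C P b / C → b '/' P on { 'b' }; C → b a / C → b '/' P on { 'b' }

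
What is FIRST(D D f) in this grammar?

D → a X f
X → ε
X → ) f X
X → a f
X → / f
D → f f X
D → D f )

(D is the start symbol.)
{ 'a', 'f' }

FIRST sets of the non-terminals involved (from the grammar, by fixed-point iteration):
  FIRST(D) = { 'a', 'f' }

To compute FIRST(D D f), process the symbols left to right:
Symbol D is a non-terminal. Add FIRST(D) \ {ε} = { 'a', 'f' }
D is not nullable (ε ∉ FIRST(D)), so stop here.
FIRST(D D f) = { 'a', 'f' }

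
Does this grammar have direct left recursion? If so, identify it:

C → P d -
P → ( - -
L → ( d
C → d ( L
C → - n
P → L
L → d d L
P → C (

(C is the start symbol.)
No direct left recursion

Direct left recursion occurs when N → N α for some non-terminal N (the right-hand side begins with the left-hand side itself).

C → P d -: starts with P
P → ( - -: starts with '('
L → ( d: starts with '('
C → d ( L: starts with d
C → - n: starts with '-'
P → L: starts with L
L → d d L: starts with d
P → C (: starts with C

No direct left recursion found.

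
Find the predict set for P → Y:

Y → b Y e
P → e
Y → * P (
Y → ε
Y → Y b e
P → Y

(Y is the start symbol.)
PREDICT(P → Y) = (FIRST(RHS) \ {ε}) ∪ (FOLLOW(P) if ε ∈ FIRST(RHS), i.e. RHS ⇒* ε)
FIRST(Y) = { '*', 'b', ε }
FIRST(Y) = { '*', 'b', ε }
ε ∈ FIRST(Y) (the right-hand side is nullable), so add FOLLOW(P) = { '(' }
PREDICT(P → Y) = { '(', '*', 'b' }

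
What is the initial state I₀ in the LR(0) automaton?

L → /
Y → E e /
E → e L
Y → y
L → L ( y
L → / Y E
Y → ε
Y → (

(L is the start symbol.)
{ [L → . / Y E], [L → . /], [L → . L ( y], [L' → . L] }

First, augment the grammar with L' → L
I₀ = CLOSURE({ [L' → . L] }):
  [L' → . L] has the dot before L: add [L → . /], [L → . L ( y], [L → . / Y E]
No further items can be added.

I₀ = { [L → . / Y E], [L → . /], [L → . L ( y], [L' → . L] }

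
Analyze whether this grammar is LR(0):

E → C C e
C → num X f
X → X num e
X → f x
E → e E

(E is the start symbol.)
Yes, the grammar is LR(0)

Augment with E' → E and build the canonical LR(0) collection (I0 = CLOSURE({[E' → . E]}), then GOTO on every symbol after a dot until no new states appear). It has 14 states:
  I0: { [C → . num X f], [E → . C C e], [E → . e E], [E' → . E] }  — shift
  I1: { [C → . num X f], [E → C . C e] }  — shift
  I2: { [E' → E .] }  — accept
  I3: { [C → . num X f], [E → . C C e], [E → . e E], [E → e . E] }  — shift
  I4: { [C → num . X f], [X → . X num e], [X → . f x] }  — shift
  I5: { [C → num X . f], [X → X . num e] }  — shift
  I6: { [X → f . x] }  — shift
  I7: { [X → f x .] }  — reduce
  I8: { [C → num X f .] }  — reduce
  I9: { [X → X num . e] }  — shift
  I10: { [X → X num e .] }  — reduce
  I11: { [E → e E .] }  — reduce
  I12: { [E → C C . e] }  — shift
  I13: { [E → C C e .] }  — reduce

Every state is either a pure shift/goto state or contains exactly one complete item and nothing to shift — no conflicts. The grammar is LR(0).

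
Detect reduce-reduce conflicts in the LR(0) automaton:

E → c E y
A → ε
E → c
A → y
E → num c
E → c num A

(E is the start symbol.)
No reduce-reduce conflicts

A reduce-reduce conflict occurs when an LR(0) state has two complete items [A → α .] and [B → β .] — both call for a reduction, and with no lookahead the parser cannot choose between them.

Augment with E' → E and build the canonical LR(0) collection (I0 = CLOSURE({[E' → . E]}), then GOTO on every symbol after a dot until no new states appear). It has 10 states:
  I0: { [E → . c E y], [E → . c num A], [E → . c], [E → . num c], [E' → . E] }  — shift
  I1: { [E' → E .] }  — accept
  I2: { [E → . c E y], [E → . c num A], [E → . c], [E → . num c], [E → c . E y], [E → c . num A], [E → c .] }  — shift, reduce
  I3: { [E → num . c] }  — shift
  I4: { [E → num c .] }  — reduce
  I5: { [E → c E . y] }  — shift
  I6: { [A → . y], [A → .], [E → c num . A], [E → num . c] }  — shift, reduce
  I7: { [E → c num A .] }  — reduce
  I8: { [A → y .] }  — reduce
  I9: { [E → c E y .] }  — reduce

No state contains more than one complete item.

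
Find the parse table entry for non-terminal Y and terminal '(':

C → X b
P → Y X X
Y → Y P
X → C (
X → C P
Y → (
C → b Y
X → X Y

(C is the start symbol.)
Y → Y P, Y → (

To find M[Y, '('], we find productions for Y where '(' is in the predict set (PREDICT(N → α) = (FIRST(α) \ {ε}) ∪ (FOLLOW(N) if α ⇒* ε)).

Relevant sets:
  FIRST(Y) = { '(' }

Y → Y P: PREDICT = { '(' }
  '(' is in predict set, so this production goes in M[Y, '(']
Y → (: PREDICT = { '(' }
  '(' is in predict set, so this production goes in M[Y, '(']

M[Y, '('] = Y → Y P, Y → (  (a multiply-defined cell — the grammar is not LL(1))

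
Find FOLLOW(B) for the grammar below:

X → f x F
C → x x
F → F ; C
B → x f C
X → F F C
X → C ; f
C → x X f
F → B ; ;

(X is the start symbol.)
{ ';' }

In F → B ; ;: B is followed by ';' ';', add FIRST(';' ';') \ {ε} = { ';' }

Taking the union: FOLLOW(B) = { ';' }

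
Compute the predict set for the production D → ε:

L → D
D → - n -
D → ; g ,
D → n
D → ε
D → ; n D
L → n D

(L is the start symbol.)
PREDICT(D → ε) = (FIRST(RHS) \ {ε}) ∪ (FOLLOW(D) if ε ∈ FIRST(RHS), i.e. RHS ⇒* ε)
The right-hand side is ε (FIRST(ε) = { ε }), so the predict set is FOLLOW(D) = { $ }
PREDICT(D → ε) = { $ }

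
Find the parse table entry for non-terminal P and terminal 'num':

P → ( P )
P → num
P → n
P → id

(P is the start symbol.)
To find M[P, 'num'], we find productions for P where 'num' is in the predict set (PREDICT(N → α) = (FIRST(α) \ {ε}) ∪ (FOLLOW(N) if α ⇒* ε)).

P → ( P ): PREDICT = { '(' }
P → num: PREDICT = { 'num' }
  'num' is in predict set, so this production goes in M[P, 'num']
P → n: PREDICT = { 'n' }
P → id: PREDICT = { 'id' }

M[P, 'num'] = P → num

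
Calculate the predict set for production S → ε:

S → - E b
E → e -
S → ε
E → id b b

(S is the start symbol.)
PREDICT(S → ε) = (FIRST(RHS) \ {ε}) ∪ (FOLLOW(S) if ε ∈ FIRST(RHS), i.e. RHS ⇒* ε)
The right-hand side is ε (FIRST(ε) = { ε }), so the predict set is FOLLOW(S) = { $ }
PREDICT(S → ε) = { $ }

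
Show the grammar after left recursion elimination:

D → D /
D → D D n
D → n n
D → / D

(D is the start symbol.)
D is directly left-recursive. The standard transformation for
  A → A α₁ | ... | A α_m | β₁ | ... | β_n
is
  A  → β₁ A' | ... | β_n A'
  A' → α₁ A' | ... | α_m A' | ε

D → n n becomes D → n n D'
D → / D becomes D → / D D'
D → D / becomes D' → / D'
D → D D n becomes D' → D n D'
Add D' → ε

Resulting grammar:
D → n n D'
D → / D D'
D' → / D'
D' → D n D'
D' → ε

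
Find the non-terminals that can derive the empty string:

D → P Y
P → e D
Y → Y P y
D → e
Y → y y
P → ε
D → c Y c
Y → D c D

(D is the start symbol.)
{ 'P' }

A non-terminal is nullable if it can derive ε (the empty string): either it has an ε-production, or it has a production whose right-hand side consists entirely of nullable non-terminals.

ε-productions: P → ε
So P is immediately nullable.
No further non-terminal can be added: every production for the remaining non-terminals contains a terminal or a non-nullable non-terminal.
Nullable = { 'P' }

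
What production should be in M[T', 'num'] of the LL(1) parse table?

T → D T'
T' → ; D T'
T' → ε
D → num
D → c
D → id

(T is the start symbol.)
To find M[T', 'num'], we find productions for T' where 'num' is in the predict set (PREDICT(N → α) = (FIRST(α) \ {ε}) ∪ (FOLLOW(N) if α ⇒* ε)).

Relevant sets:
  FOLLOW(T') = { $ }

T' → ; D T': PREDICT = { ';' }
T' → ε: PREDICT = { $ }

M[T', 'num'] is empty (no production applies)

Answer: Empty (error entry)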